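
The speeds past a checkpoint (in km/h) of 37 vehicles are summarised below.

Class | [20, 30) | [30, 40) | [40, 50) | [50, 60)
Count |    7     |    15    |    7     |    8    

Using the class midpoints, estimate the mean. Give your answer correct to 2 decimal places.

39.32

Midpoints: 25, 35, 45, 55
Σfm = 7×25 + 15×35 + 7×45 + 8×55 = 1455
n = Σf = 37
Mean = 1455 / 37 = 39.3243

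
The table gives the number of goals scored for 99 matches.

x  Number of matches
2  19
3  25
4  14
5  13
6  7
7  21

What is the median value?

Cumulative frequencies: 19, 44, 58, 71, 78, 99
n = 99, so the median is the value in position (n+1)/2 = 50.
Position 50 falls at value 4.

4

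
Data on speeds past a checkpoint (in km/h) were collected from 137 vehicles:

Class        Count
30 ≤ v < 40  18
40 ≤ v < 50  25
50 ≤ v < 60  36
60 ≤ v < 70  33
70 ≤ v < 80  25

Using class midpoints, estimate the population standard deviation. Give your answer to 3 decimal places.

Midpoints: 35, 45, 55, 65, 75
n = 137, Σfm = 7755, mean = 56.6058
Σfm² = 461625
Σf(m − x̄)² = Σfm² − (Σfm)²/n = 461625 − 7755²/137 = 22646.7153
Population variance = 22646.7153 / 137 = 165.3045
Standard deviation = √165.3045 = 12.8571

12.857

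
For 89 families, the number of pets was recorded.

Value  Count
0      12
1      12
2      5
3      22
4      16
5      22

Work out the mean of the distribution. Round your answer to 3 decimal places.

2.944

Values: 0, 1, 2, 3, 4, 5
Σfx = 12×0 + 12×1 + 5×2 + 22×3 + 16×4 + 22×5 = 262
n = Σf = 89
Mean = 262 / 89 = 2.9438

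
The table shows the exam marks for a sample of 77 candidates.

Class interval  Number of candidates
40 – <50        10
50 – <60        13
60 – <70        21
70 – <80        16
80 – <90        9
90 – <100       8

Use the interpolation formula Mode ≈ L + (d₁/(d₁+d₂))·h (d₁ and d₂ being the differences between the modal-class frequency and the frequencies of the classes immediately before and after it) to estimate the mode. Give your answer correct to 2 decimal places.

Modal class: 60 – <70 (highest frequency 21).
d₁ = 21 − 13 = 8, d₂ = 21 − 16 = 5
Mode ≈ 60 + (8/(8+5)) × 10 = 60 + 6.1538 = 66.1538

66.15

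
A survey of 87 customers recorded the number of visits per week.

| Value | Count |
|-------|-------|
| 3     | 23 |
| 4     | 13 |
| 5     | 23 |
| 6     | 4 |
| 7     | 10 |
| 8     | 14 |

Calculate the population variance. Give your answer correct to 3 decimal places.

Values: 3, 4, 5, 6, 7, 8
n = 87, Σfx = 442, mean = 5.0805
Σfx² = 2520
Σf(x − x̄)² = Σfx² − (Σfx)²/n = 2520 − 442²/87 = 274.4368
Population variance = 274.4368 / 87 = 3.1544

3.154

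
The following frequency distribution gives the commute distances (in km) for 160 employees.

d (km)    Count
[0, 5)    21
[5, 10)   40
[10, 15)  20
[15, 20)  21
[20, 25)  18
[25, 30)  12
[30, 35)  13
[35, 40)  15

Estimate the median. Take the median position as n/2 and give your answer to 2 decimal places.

14.75

Cumulative frequencies: 21, 61, 81, 102, 120, 132, 145, 160
n = 160; position = n/2 = 80.
This falls in the class [10, 15): L = 10, F = 61, f = 20, h = 5.
Median ≈ 10 + ((80 − 61) / 20) × 5 = 14.7500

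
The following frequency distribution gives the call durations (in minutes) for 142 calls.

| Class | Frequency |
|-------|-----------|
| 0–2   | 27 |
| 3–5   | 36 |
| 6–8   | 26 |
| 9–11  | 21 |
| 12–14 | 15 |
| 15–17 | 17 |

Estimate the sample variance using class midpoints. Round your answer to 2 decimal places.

Midpoints: 1, 4, 7, 10, 13, 16
n = 142, Σfm = 1030, mean = 7.2535
Σfm² = 10864
Σf(m − x̄)² = Σfm² − (Σfm)²/n = 10864 − 1030²/142 = 3392.8732
Sample variance = 3392.8732 / 141 = 24.0629

24.06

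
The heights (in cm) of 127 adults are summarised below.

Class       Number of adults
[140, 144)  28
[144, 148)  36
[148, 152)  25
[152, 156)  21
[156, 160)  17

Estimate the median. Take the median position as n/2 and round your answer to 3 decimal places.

147.944

Cumulative frequencies: 28, 64, 89, 110, 127
n = 127; position = n/2 = 63.5.
This falls in the class [144, 148): L = 144, F = 28, f = 36, h = 4.
Median ≈ 144 + ((63.5 − 28) / 36) × 4 = 147.9444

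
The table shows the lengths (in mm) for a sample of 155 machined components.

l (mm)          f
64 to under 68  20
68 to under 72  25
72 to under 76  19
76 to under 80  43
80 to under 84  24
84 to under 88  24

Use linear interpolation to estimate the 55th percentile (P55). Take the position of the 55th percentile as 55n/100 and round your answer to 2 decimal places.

77.98

Cumulative frequencies: 20, 45, 64, 107, 131, 155
n = 155; position = 55n/100 = 85.25.
This falls in the class 76 to under 80: L = 76, F = 64, f = 43, h = 4.
55th percentile ≈ 76 + ((85.25 − 64) / 43) × 4 = 77.9767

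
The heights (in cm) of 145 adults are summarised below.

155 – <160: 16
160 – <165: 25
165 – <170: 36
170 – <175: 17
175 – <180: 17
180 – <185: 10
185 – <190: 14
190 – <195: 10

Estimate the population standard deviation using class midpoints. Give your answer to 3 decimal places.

Midpoints: 157.5, 162.5, 167.5, 172.5, 177.5, 182.5, 187.5, 192.5
n = 145, Σfm = 24937.5, mean = 171.9828
Σfm² = 4304356.25
Σf(m − x̄)² = Σfm² − (Σfm)²/n = 4304356.25 − 24937.5²/145 = 15536.2069
Population variance = 15536.2069 / 145 = 107.1463
Standard deviation = √107.1463 = 10.3511

10.351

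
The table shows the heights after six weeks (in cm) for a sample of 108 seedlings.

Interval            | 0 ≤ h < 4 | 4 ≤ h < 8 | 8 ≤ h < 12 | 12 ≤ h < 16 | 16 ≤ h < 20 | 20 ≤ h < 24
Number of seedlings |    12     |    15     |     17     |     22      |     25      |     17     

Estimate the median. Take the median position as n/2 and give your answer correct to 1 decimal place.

Cumulative frequencies: 12, 27, 44, 66, 91, 108
n = 108; position = n/2 = 54.
This falls in the class 12 ≤ h < 16: L = 12, F = 44, f = 22, h = 4.
Median ≈ 12 + ((54 − 44) / 22) × 4 = 13.8182

13.8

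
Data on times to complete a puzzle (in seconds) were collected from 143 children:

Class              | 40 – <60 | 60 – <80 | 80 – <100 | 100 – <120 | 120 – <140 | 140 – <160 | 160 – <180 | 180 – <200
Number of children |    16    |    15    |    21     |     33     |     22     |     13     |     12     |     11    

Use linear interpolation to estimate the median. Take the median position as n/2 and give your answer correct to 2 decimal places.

111.82

Cumulative frequencies: 16, 31, 52, 85, 107, 120, 132, 143
n = 143; position = n/2 = 71.5.
This falls in the class 100 – <120: L = 100, F = 52, f = 33, h = 20.
Median ≈ 100 + ((71.5 − 52) / 33) × 20 = 111.8182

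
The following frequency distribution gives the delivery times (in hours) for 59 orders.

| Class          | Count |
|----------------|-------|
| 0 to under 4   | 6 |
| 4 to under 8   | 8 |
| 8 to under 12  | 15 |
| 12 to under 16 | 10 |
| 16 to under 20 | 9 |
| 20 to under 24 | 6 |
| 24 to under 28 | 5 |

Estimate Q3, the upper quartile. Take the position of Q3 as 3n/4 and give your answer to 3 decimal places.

Cumulative frequencies: 6, 14, 29, 39, 48, 54, 59
n = 59; position = 3n/4 = 44.25.
This falls in the class 16 to under 20: L = 16, F = 39, f = 9, h = 4.
Upper quartile ≈ 16 + ((44.25 − 39) / 9) × 4 = 18.3333

18.333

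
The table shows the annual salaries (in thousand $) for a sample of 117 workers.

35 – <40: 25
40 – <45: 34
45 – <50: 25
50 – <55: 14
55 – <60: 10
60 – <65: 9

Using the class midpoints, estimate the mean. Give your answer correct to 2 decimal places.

Midpoints: 37.5, 42.5, 47.5, 52.5, 57.5, 62.5
Σfm = 25×37.5 + 34×42.5 + 25×47.5 + 14×52.5 + 10×57.5 + 9×62.5 = 5442.5
n = Σf = 117
Mean = 5442.5 / 117 = 46.5171

46.52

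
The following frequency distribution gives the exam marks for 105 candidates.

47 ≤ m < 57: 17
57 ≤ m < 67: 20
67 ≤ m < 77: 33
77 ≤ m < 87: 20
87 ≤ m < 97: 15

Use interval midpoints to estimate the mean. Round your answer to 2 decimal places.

71.62

Midpoints: 52, 62, 72, 82, 92
Σfm = 17×52 + 20×62 + 33×72 + 20×82 + 15×92 = 7520
n = Σf = 105
Mean = 7520 / 105 = 71.6190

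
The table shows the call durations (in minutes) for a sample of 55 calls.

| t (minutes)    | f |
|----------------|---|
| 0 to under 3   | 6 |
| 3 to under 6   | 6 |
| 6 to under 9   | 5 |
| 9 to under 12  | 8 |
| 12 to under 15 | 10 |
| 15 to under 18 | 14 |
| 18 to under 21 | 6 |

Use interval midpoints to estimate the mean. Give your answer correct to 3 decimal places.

Midpoints: 1.5, 4.5, 7.5, 10.5, 13.5, 16.5, 19.5
Σfm = 6×1.5 + 6×4.5 + 5×7.5 + 8×10.5 + 10×13.5 + 14×16.5 + 6×19.5 = 640.5
n = Σf = 55
Mean = 640.5 / 55 = 11.6455

11.645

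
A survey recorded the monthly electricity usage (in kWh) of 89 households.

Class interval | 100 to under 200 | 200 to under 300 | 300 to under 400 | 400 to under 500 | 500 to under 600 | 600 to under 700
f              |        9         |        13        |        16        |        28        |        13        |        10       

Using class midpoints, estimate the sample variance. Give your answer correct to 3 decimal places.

21299.796

Midpoints: 150, 250, 350, 450, 550, 650
n = 89, Σfm = 36450, mean = 409.5506
Σfm² = 16802500
Σf(m − x̄)² = Σfm² − (Σfm)²/n = 16802500 − 36450²/89 = 1874382.0225
Sample variance = 1874382.0225 / 88 = 21299.7957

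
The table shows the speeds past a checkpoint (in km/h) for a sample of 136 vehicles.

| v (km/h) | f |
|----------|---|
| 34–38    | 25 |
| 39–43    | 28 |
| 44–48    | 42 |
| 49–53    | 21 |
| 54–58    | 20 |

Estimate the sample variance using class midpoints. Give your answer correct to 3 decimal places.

Midpoints: 36, 41, 46, 51, 56
n = 136, Σfm = 6171, mean = 45.3750
Σfm² = 285681
Σf(m − x̄)² = Σfm² − (Σfm)²/n = 285681 − 6171²/136 = 5671.8750
Sample variance = 5671.8750 / 135 = 42.0139

42.014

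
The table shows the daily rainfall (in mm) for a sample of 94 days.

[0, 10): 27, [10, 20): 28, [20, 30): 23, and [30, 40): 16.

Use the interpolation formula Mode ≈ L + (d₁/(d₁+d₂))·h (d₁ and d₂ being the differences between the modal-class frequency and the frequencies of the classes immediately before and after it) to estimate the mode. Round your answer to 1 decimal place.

11.7

Modal class: [10, 20) (highest frequency 28).
d₁ = 28 − 27 = 1, d₂ = 28 − 23 = 5
Mode ≈ 10 + (1/(1+5)) × 10 = 10 + 1.6667 = 11.6667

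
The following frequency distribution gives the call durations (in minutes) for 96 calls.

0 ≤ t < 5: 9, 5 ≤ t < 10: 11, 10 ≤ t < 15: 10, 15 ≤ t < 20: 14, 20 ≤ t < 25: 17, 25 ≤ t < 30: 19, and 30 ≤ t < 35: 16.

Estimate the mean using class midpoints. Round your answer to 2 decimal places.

19.79

Midpoints: 2.5, 7.5, 12.5, 17.5, 22.5, 27.5, 32.5
Σfm = 9×2.5 + 11×7.5 + 10×12.5 + 14×17.5 + 17×22.5 + 19×27.5 + 16×32.5 = 1900
n = Σf = 96
Mean = 1900 / 96 = 19.7917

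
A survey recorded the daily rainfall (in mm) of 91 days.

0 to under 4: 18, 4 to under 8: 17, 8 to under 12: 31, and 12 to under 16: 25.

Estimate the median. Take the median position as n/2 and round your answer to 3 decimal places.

9.355

Cumulative frequencies: 18, 35, 66, 91
n = 91; position = n/2 = 45.5.
This falls in the class 8 to under 12: L = 8, F = 35, f = 31, h = 4.
Median ≈ 8 + ((45.5 − 35) / 31) × 4 = 9.3548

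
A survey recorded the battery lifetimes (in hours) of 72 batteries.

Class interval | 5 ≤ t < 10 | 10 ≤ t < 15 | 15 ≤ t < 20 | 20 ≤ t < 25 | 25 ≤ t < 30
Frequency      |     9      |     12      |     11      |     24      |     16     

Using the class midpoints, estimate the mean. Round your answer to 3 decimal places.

Midpoints: 7.5, 12.5, 17.5, 22.5, 27.5
Σfm = 9×7.5 + 12×12.5 + 11×17.5 + 24×22.5 + 16×27.5 = 1390
n = Σf = 72
Mean = 1390 / 72 = 19.3056

19.306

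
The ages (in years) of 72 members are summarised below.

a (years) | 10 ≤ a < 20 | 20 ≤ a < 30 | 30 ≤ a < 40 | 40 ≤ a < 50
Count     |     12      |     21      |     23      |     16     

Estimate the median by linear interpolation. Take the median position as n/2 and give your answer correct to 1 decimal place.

Cumulative frequencies: 12, 33, 56, 72
n = 72; position = n/2 = 36.
This falls in the class 30 ≤ a < 40: L = 30, F = 33, f = 23, h = 10.
Median ≈ 30 + ((36 − 33) / 23) × 10 = 31.3043

31.3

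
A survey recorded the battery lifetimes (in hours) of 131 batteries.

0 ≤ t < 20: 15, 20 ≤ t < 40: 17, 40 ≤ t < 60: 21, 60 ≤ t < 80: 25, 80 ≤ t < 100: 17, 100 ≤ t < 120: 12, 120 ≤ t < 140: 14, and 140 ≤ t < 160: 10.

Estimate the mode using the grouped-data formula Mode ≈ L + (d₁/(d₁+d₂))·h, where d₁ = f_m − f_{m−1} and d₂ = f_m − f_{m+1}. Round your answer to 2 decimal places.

66.67

Modal class: 60 ≤ t < 80 (highest frequency 25).
d₁ = 25 − 21 = 4, d₂ = 25 − 17 = 8
Mode ≈ 60 + (4/(4+8)) × 20 = 60 + 6.6667 = 66.6667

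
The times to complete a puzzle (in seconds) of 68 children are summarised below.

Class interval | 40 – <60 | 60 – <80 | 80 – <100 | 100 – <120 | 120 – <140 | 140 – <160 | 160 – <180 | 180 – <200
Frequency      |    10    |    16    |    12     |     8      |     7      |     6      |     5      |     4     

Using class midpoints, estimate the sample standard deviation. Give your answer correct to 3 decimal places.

Midpoints: 50, 70, 90, 110, 130, 150, 170, 190
n = 68, Σfm = 7000, mean = 102.9412
Σfm² = 839600
Σf(m − x̄)² = Σfm² − (Σfm)²/n = 839600 − 7000²/68 = 119011.7647
Sample variance = 119011.7647 / 67 = 1776.2950
Standard deviation = √1776.2950 = 42.1461

42.146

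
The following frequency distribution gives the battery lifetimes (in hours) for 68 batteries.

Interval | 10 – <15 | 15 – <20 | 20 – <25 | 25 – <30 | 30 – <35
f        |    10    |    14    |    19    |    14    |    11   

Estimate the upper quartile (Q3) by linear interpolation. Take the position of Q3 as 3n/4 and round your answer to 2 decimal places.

27.86

Cumulative frequencies: 10, 24, 43, 57, 68
n = 68; position = 3n/4 = 51.
This falls in the class 25 – <30: L = 25, F = 43, f = 14, h = 5.
Upper quartile ≈ 25 + ((51 − 43) / 14) × 5 = 27.8571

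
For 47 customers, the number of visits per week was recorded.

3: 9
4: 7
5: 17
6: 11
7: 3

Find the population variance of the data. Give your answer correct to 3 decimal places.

1.375

Values: 3, 4, 5, 6, 7
n = 47, Σfx = 227, mean = 4.8298
Σfx² = 1161
Σf(x − x̄)² = Σfx² − (Σfx)²/n = 1161 − 227²/47 = 64.6383
Population variance = 64.6383 / 47 = 1.3753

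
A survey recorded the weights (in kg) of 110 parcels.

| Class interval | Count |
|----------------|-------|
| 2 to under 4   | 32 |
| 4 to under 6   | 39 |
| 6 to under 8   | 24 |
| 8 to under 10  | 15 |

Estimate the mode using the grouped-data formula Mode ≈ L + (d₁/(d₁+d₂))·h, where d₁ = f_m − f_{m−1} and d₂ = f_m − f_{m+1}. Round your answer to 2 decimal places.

Modal class: 4 to under 6 (highest frequency 39).
d₁ = 39 − 32 = 7, d₂ = 39 − 24 = 15
Mode ≈ 4 + (7/(7+15)) × 2 = 4 + 0.6364 = 4.6364

4.64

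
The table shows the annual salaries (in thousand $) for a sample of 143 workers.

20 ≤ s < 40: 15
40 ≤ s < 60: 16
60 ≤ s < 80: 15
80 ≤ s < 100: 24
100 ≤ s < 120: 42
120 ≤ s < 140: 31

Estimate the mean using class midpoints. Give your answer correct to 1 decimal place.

91.7

Midpoints: 30, 50, 70, 90, 110, 130
Σfm = 15×30 + 16×50 + 15×70 + 24×90 + 42×110 + 31×130 = 13110
n = Σf = 143
Mean = 13110 / 143 = 91.6783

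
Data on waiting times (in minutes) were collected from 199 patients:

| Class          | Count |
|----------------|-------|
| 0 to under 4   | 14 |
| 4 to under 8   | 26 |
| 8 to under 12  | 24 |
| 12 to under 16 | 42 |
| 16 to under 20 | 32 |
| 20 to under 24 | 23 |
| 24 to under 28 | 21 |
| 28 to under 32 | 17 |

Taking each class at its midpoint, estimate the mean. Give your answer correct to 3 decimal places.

15.829

Midpoints: 2, 6, 10, 14, 18, 22, 26, 30
Σfm = 14×2 + 26×6 + 24×10 + 42×14 + 32×18 + 23×22 + 21×26 + 17×30 = 3150
n = Σf = 199
Mean = 3150 / 199 = 15.8291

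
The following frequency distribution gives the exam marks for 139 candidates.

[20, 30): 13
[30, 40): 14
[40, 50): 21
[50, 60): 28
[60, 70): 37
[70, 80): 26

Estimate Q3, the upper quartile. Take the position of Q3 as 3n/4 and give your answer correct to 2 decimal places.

67.64

Cumulative frequencies: 13, 27, 48, 76, 113, 139
n = 139; position = 3n/4 = 104.25.
This falls in the class [60, 70): L = 60, F = 76, f = 37, h = 10.
Upper quartile ≈ 60 + ((104.25 − 76) / 37) × 10 = 67.6351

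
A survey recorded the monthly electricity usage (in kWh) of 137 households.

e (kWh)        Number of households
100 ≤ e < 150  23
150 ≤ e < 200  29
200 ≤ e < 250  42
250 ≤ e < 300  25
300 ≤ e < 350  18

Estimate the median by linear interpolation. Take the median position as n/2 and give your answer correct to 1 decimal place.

Cumulative frequencies: 23, 52, 94, 119, 137
n = 137; position = n/2 = 68.5.
This falls in the class 200 ≤ e < 250: L = 200, F = 52, f = 42, h = 50.
Median ≈ 200 + ((68.5 − 52) / 42) × 50 = 219.6429

219.6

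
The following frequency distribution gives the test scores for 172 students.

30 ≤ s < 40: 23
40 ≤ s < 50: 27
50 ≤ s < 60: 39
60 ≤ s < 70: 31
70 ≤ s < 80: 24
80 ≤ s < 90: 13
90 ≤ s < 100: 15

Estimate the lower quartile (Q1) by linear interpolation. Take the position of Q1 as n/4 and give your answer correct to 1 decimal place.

Cumulative frequencies: 23, 50, 89, 120, 144, 157, 172
n = 172; position = n/4 = 43.
This falls in the class 40 ≤ s < 50: L = 40, F = 23, f = 27, h = 10.
Lower quartile ≈ 40 + ((43 − 23) / 27) × 10 = 47.4074

47.4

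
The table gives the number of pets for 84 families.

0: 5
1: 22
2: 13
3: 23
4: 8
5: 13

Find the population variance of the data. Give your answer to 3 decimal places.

2.248

Values: 0, 1, 2, 3, 4, 5
n = 84, Σfx = 214, mean = 2.5476
Σfx² = 734
Σf(x − x̄)² = Σfx² − (Σfx)²/n = 734 − 214²/84 = 188.8095
Population variance = 188.8095 / 84 = 2.2477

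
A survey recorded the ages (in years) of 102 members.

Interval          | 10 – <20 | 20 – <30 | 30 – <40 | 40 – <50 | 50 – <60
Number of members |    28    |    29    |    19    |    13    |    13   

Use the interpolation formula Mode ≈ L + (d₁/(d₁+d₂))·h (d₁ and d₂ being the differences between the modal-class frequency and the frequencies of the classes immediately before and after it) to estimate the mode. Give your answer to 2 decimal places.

20.91

Modal class: 20 – <30 (highest frequency 29).
d₁ = 29 − 28 = 1, d₂ = 29 − 19 = 10
Mode ≈ 20 + (1/(1+10)) × 10 = 20 + 0.9091 = 20.9091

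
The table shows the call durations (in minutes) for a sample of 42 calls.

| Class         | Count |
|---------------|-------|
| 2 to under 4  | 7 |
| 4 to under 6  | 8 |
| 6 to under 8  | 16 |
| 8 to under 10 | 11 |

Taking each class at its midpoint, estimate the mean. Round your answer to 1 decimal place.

6.5

Midpoints: 3, 5, 7, 9
Σfm = 7×3 + 8×5 + 16×7 + 11×9 = 272
n = Σf = 42
Mean = 272 / 42 = 6.4762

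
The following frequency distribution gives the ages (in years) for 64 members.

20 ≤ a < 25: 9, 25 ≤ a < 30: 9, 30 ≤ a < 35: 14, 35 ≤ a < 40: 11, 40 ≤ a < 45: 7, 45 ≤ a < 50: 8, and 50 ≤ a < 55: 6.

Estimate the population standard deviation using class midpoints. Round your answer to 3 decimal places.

Midpoints: 22.5, 27.5, 32.5, 37.5, 42.5, 47.5, 52.5
n = 64, Σfm = 2310, mean = 36.0938
Σfm² = 88850
Σf(m − x̄)² = Σfm² − (Σfm)²/n = 88850 − 2310²/64 = 5473.4375
Population variance = 5473.4375 / 64 = 85.5225
Standard deviation = √85.5225 = 9.2478

9.248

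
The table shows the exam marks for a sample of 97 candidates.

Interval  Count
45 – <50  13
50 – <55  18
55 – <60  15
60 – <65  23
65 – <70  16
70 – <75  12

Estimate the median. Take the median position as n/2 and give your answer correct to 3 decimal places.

Cumulative frequencies: 13, 31, 46, 69, 85, 97
n = 97; position = n/2 = 48.5.
This falls in the class 60 – <65: L = 60, F = 46, f = 23, h = 5.
Median ≈ 60 + ((48.5 − 46) / 23) × 5 = 60.5435

60.543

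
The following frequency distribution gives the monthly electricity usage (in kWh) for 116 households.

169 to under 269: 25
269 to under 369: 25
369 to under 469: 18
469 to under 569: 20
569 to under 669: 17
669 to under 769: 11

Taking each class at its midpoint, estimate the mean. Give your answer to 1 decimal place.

Midpoints: 219, 319, 419, 519, 619, 719
Σfm = 25×219 + 25×319 + 18×419 + 20×519 + 17×619 + 11×719 = 49804
n = Σf = 116
Mean = 49804 / 116 = 429.3448

429.3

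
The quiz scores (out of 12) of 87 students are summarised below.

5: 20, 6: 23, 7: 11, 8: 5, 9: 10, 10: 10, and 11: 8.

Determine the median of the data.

7

Cumulative frequencies: 20, 43, 54, 59, 69, 79, 87
n = 87, so the median is the value in position (n+1)/2 = 44.
Position 44 falls at value 7.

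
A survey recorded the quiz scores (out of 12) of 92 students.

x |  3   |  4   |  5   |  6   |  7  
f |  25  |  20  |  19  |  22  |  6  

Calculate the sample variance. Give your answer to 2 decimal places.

1.67

Values: 3, 4, 5, 6, 7
n = 92, Σfx = 424, mean = 4.6087
Σfx² = 2106
Σf(x − x̄)² = Σfx² − (Σfx)²/n = 2106 − 424²/92 = 151.9130
Sample variance = 151.9130 / 91 = 1.6694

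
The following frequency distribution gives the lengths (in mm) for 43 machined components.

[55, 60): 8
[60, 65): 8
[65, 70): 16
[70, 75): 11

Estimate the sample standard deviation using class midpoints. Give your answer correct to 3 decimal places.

Midpoints: 57.5, 62.5, 67.5, 72.5
n = 43, Σfm = 2837.5, mean = 65.9884
Σfm² = 188418.75
Σf(m − x̄)² = Σfm² − (Σfm)²/n = 188418.75 − 2837.5²/43 = 1176.7442
Sample variance = 1176.7442 / 42 = 28.0177
Standard deviation = √28.0177 = 5.2932

5.293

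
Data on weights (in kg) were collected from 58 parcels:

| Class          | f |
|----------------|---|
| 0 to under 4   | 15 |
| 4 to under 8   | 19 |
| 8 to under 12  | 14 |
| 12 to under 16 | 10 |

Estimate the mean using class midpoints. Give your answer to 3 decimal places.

Midpoints: 2, 6, 10, 14
Σfm = 15×2 + 19×6 + 14×10 + 10×14 = 424
n = Σf = 58
Mean = 424 / 58 = 7.3103

7.310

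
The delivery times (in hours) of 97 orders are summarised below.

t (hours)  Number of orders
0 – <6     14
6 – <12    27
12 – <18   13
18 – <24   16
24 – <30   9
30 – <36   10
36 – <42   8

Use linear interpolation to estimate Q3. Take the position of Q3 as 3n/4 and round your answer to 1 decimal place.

25.8

Cumulative frequencies: 14, 41, 54, 70, 79, 89, 97
n = 97; position = 3n/4 = 72.75.
This falls in the class 24 – <30: L = 24, F = 70, f = 9, h = 6.
Upper quartile ≈ 24 + ((72.75 − 70) / 9) × 6 = 25.8333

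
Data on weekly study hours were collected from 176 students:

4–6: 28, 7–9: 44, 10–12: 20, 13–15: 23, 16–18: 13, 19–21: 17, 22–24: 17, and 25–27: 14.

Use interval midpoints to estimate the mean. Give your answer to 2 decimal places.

Midpoints: 5, 8, 11, 14, 17, 20, 23, 26
Σfm = 28×5 + 44×8 + 20×11 + 23×14 + 13×17 + 17×20 + 17×23 + 14×26 = 2350
n = Σf = 176
Mean = 2350 / 176 = 13.3523

13.35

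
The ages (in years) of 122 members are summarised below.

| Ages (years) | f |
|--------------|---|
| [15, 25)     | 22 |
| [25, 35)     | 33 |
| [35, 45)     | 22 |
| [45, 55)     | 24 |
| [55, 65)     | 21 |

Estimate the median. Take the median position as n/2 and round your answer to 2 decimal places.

Cumulative frequencies: 22, 55, 77, 101, 122
n = 122; position = n/2 = 61.
This falls in the class [35, 45): L = 35, F = 55, f = 22, h = 10.
Median ≈ 35 + ((61 − 55) / 22) × 10 = 37.7273

37.73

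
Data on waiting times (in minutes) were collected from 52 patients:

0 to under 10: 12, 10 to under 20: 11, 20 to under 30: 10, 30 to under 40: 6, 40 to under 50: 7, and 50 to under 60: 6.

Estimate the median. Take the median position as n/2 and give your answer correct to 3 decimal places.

Cumulative frequencies: 12, 23, 33, 39, 46, 52
n = 52; position = n/2 = 26.
This falls in the class 20 to under 30: L = 20, F = 23, f = 10, h = 10.
Median ≈ 20 + ((26 − 23) / 10) × 10 = 23.0000

23.000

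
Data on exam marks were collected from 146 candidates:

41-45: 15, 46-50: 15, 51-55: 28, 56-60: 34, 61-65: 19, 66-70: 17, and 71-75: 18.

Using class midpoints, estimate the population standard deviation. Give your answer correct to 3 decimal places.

Midpoints: 43, 48, 53, 58, 63, 68, 73
n = 146, Σfm = 8488, mean = 58.1370
Σfm² = 505264
Σf(m − x̄)² = Σfm² − (Σfm)²/n = 505264 − 8488²/146 = 11797.2603
Population variance = 11797.2603 / 146 = 80.8032
Standard deviation = √80.8032 = 8.9891

8.989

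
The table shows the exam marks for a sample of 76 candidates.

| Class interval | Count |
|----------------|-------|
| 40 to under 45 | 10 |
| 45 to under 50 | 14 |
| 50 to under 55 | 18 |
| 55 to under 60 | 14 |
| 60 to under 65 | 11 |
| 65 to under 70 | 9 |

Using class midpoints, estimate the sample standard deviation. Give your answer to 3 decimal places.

Midpoints: 42.5, 47.5, 52.5, 57.5, 62.5, 67.5
n = 76, Σfm = 4135, mean = 54.4079
Σfm² = 229525
Σf(m − x̄)² = Σfm² − (Σfm)²/n = 229525 − 4135²/76 = 4548.3553
Sample variance = 4548.3553 / 75 = 60.6447
Standard deviation = √60.6447 = 7.7875

7.787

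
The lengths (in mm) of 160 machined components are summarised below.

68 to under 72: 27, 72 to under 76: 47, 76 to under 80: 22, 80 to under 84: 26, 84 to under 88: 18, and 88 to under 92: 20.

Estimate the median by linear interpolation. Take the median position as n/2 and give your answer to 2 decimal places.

Cumulative frequencies: 27, 74, 96, 122, 140, 160
n = 160; position = n/2 = 80.
This falls in the class 76 to under 80: L = 76, F = 74, f = 22, h = 4.
Median ≈ 76 + ((80 − 74) / 22) × 4 = 77.0909

77.09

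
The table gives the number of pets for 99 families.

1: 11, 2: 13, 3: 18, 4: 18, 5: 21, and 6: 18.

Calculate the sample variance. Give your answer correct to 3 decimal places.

2.632

Values: 1, 2, 3, 4, 5, 6
n = 99, Σfx = 376, mean = 3.7980
Σfx² = 1686
Σf(x − x̄)² = Σfx² − (Σfx)²/n = 1686 − 376²/99 = 257.9596
Sample variance = 257.9596 / 98 = 2.6322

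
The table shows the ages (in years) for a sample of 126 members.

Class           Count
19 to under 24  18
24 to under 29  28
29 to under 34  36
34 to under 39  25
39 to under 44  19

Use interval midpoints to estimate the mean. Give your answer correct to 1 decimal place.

31.5

Midpoints: 21.5, 26.5, 31.5, 36.5, 41.5
Σfm = 18×21.5 + 28×26.5 + 36×31.5 + 25×36.5 + 19×41.5 = 3964
n = Σf = 126
Mean = 3964 / 126 = 31.4603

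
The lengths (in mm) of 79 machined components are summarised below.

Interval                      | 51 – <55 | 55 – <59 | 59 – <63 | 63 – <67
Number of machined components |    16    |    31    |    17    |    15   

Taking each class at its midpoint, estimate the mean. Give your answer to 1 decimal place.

Midpoints: 53, 57, 61, 65
Σfm = 16×53 + 31×57 + 17×61 + 15×65 = 4627
n = Σf = 79
Mean = 4627 / 79 = 58.5696

58.6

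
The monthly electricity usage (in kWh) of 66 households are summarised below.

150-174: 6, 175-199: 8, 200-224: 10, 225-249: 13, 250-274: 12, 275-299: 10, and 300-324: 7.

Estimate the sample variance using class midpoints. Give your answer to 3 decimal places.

2017.045

Midpoints: 162, 187, 212, 237, 262, 287, 312
n = 66, Σfm = 15867, mean = 240.4091
Σfm² = 3945679
Σf(m − x̄)² = Σfm² − (Σfm)²/n = 3945679 − 15867²/66 = 131107.9545
Sample variance = 131107.9545 / 65 = 2017.0455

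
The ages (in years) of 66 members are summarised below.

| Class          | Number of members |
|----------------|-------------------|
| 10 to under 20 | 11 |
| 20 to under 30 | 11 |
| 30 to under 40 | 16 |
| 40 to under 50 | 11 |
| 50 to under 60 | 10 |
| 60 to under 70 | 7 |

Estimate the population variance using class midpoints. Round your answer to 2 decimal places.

Midpoints: 15, 25, 35, 45, 55, 65
n = 66, Σfm = 2500, mean = 37.8788
Σfm² = 111050
Σf(m − x̄)² = Σfm² − (Σfm)²/n = 111050 − 2500²/66 = 16353.0303
Population variance = 16353.0303 / 66 = 247.7732

247.77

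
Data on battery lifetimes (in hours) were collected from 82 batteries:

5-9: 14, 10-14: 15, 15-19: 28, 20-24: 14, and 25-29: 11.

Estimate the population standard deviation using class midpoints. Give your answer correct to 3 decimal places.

Midpoints: 7, 12, 17, 22, 27
n = 82, Σfm = 1359, mean = 16.5732
Σfm² = 25733
Σf(m − x̄)² = Σfm² − (Σfm)²/n = 25733 − 1359²/82 = 3210.0610
Population variance = 3210.0610 / 82 = 39.1471
Standard deviation = √39.1471 = 6.2568

6.257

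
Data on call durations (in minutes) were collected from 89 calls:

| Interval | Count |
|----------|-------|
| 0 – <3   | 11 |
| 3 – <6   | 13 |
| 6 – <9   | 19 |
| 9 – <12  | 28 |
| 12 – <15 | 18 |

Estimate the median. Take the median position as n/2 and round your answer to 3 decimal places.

Cumulative frequencies: 11, 24, 43, 71, 89
n = 89; position = n/2 = 44.5.
This falls in the class 9 – <12: L = 9, F = 43, f = 28, h = 3.
Median ≈ 9 + ((44.5 − 43) / 28) × 3 = 9.1607

9.161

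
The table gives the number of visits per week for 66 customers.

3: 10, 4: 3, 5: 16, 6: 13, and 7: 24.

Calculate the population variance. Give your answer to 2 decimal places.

Values: 3, 4, 5, 6, 7
n = 66, Σfx = 368, mean = 5.5758
Σfx² = 2182
Σf(x − x̄)² = Σfx² − (Σfx)²/n = 2182 − 368²/66 = 130.1212
Population variance = 130.1212 / 66 = 1.9715

1.97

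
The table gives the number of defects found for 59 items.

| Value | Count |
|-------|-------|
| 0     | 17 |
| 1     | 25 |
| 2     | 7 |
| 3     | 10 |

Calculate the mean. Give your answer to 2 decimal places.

1.17

Values: 0, 1, 2, 3
Σfx = 17×0 + 25×1 + 7×2 + 10×3 = 69
n = Σf = 59
Mean = 69 / 59 = 1.1695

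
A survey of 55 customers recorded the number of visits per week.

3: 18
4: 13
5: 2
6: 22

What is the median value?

Cumulative frequencies: 18, 31, 33, 55
n = 55, so the median is the value in position (n+1)/2 = 28.
Position 28 falls at value 4.

4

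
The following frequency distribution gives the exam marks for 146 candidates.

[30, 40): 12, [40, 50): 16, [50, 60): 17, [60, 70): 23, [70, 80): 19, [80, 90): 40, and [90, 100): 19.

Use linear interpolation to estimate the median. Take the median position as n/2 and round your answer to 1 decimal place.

72.6

Cumulative frequencies: 12, 28, 45, 68, 87, 127, 146
n = 146; position = n/2 = 73.
This falls in the class [70, 80): L = 70, F = 68, f = 19, h = 10.
Median ≈ 70 + ((73 − 68) / 19) × 10 = 72.6316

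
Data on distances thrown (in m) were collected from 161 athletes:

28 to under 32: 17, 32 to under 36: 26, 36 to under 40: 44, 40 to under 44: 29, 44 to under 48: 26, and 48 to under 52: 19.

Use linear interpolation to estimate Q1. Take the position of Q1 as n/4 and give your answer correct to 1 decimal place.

Cumulative frequencies: 17, 43, 87, 116, 142, 161
n = 161; position = n/4 = 40.25.
This falls in the class 32 to under 36: L = 32, F = 17, f = 26, h = 4.
Lower quartile ≈ 32 + ((40.25 − 17) / 26) × 4 = 35.5769

35.6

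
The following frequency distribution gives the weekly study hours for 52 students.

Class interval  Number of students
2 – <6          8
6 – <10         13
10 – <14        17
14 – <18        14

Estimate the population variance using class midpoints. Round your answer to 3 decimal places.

16.822

Midpoints: 4, 8, 12, 16
n = 52, Σfm = 564, mean = 10.8462
Σfm² = 6992
Σf(m − x̄)² = Σfm² − (Σfm)²/n = 6992 − 564²/52 = 874.7692
Population variance = 874.7692 / 52 = 16.8225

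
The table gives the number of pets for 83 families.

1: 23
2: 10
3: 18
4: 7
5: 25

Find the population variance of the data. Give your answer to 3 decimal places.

Values: 1, 2, 3, 4, 5
n = 83, Σfx = 250, mean = 3.0120
Σfx² = 962
Σf(x − x̄)² = Σfx² − (Σfx)²/n = 962 − 250²/83 = 208.9880
Population variance = 208.9880 / 83 = 2.5179

2.518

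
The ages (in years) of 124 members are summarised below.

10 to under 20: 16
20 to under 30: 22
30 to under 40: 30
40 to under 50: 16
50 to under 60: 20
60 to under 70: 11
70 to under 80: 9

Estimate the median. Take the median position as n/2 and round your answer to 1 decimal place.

38.0

Cumulative frequencies: 16, 38, 68, 84, 104, 115, 124
n = 124; position = n/2 = 62.
This falls in the class 30 to under 40: L = 30, F = 38, f = 30, h = 10.
Median ≈ 30 + ((62 − 38) / 30) × 10 = 38.0000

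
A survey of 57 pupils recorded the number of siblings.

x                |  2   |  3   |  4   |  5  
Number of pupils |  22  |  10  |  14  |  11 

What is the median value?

Cumulative frequencies: 22, 32, 46, 57
n = 57, so the median is the value in position (n+1)/2 = 29.
Position 29 falls at value 3.

3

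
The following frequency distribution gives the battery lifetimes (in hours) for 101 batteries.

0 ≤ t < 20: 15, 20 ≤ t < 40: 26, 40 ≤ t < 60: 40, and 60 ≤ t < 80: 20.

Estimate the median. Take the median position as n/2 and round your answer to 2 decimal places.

Cumulative frequencies: 15, 41, 81, 101
n = 101; position = n/2 = 50.5.
This falls in the class 40 ≤ t < 60: L = 40, F = 41, f = 40, h = 20.
Median ≈ 40 + ((50.5 − 41) / 40) × 20 = 44.7500

44.75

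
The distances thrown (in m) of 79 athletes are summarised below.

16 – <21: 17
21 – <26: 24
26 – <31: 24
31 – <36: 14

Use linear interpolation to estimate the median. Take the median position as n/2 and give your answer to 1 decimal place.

25.7

Cumulative frequencies: 17, 41, 65, 79
n = 79; position = n/2 = 39.5.
This falls in the class 21 – <26: L = 21, F = 17, f = 24, h = 5.
Median ≈ 21 + ((39.5 − 17) / 24) × 5 = 25.6875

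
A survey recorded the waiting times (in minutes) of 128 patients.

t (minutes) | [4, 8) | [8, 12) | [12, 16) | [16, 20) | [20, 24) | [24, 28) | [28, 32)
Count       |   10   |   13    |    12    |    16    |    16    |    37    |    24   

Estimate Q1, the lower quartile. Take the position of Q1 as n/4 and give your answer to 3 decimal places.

15.000

Cumulative frequencies: 10, 23, 35, 51, 67, 104, 128
n = 128; position = n/4 = 32.
This falls in the class [12, 16): L = 12, F = 23, f = 12, h = 4.
Lower quartile ≈ 12 + ((32 − 23) / 12) × 4 = 15.0000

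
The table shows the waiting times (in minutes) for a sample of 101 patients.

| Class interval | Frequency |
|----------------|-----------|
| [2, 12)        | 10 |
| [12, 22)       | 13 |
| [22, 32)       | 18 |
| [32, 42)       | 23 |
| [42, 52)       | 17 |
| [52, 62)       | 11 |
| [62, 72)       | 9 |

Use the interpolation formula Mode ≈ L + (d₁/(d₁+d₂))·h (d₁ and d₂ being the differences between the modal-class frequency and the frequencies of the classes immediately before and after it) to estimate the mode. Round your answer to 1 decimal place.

Modal class: [32, 42) (highest frequency 23).
d₁ = 23 − 18 = 5, d₂ = 23 − 17 = 6
Mode ≈ 32 + (5/(5+6)) × 10 = 32 + 4.5455 = 36.5455

36.5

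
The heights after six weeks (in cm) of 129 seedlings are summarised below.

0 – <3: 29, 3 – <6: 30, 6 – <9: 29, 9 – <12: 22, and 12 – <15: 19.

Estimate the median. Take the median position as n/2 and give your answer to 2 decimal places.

6.57

Cumulative frequencies: 29, 59, 88, 110, 129
n = 129; position = n/2 = 64.5.
This falls in the class 6 – <9: L = 6, F = 59, f = 29, h = 3.
Median ≈ 6 + ((64.5 − 59) / 29) × 3 = 6.5690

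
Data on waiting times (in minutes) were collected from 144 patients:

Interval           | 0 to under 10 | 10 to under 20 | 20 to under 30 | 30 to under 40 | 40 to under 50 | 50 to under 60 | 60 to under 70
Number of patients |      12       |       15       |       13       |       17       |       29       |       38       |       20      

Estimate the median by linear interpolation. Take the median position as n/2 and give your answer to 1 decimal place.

45.2

Cumulative frequencies: 12, 27, 40, 57, 86, 124, 144
n = 144; position = n/2 = 72.
This falls in the class 40 to under 50: L = 40, F = 57, f = 29, h = 10.
Median ≈ 40 + ((72 − 57) / 29) × 10 = 45.1724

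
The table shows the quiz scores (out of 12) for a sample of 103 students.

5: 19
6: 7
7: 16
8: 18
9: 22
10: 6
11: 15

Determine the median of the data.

Cumulative frequencies: 19, 26, 42, 60, 82, 88, 103
n = 103, so the median is the value in position (n+1)/2 = 52.
Position 52 falls at value 8.

8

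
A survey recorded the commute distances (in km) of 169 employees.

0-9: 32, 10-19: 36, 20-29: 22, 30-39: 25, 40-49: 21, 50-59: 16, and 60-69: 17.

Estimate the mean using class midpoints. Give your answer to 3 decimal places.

29.411

Midpoints: 4.5, 14.5, 24.5, 34.5, 44.5, 54.5, 64.5
Σfm = 32×4.5 + 36×14.5 + 22×24.5 + 25×34.5 + 21×44.5 + 16×54.5 + 17×64.5 = 4970.5
n = Σf = 169
Mean = 4970.5 / 169 = 29.4112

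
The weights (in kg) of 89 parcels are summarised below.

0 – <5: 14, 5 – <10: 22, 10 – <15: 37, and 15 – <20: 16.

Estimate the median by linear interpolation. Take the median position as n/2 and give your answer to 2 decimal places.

Cumulative frequencies: 14, 36, 73, 89
n = 89; position = n/2 = 44.5.
This falls in the class 10 – <15: L = 10, F = 36, f = 37, h = 5.
Median ≈ 10 + ((44.5 − 36) / 37) × 5 = 11.1486

11.15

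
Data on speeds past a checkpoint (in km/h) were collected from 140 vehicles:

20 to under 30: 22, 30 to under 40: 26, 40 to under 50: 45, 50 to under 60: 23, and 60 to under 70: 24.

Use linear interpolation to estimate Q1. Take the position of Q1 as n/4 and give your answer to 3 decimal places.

35.000

Cumulative frequencies: 22, 48, 93, 116, 140
n = 140; position = n/4 = 35.
This falls in the class 30 to under 40: L = 30, F = 22, f = 26, h = 10.
Lower quartile ≈ 30 + ((35 − 22) / 26) × 10 = 35.0000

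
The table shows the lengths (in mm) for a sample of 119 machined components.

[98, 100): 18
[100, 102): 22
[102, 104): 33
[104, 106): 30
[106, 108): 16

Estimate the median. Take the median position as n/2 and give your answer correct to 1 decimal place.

Cumulative frequencies: 18, 40, 73, 103, 119
n = 119; position = n/2 = 59.5.
This falls in the class [102, 104): L = 102, F = 40, f = 33, h = 2.
Median ≈ 102 + ((59.5 − 40) / 33) × 2 = 103.1818

103.2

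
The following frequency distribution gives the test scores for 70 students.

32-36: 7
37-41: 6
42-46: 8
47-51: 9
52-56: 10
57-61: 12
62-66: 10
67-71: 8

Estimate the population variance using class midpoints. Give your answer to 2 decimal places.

117.07

Midpoints: 34, 39, 44, 49, 54, 59, 64, 69
n = 70, Σfm = 3705, mean = 52.9286
Σfm² = 204295
Σf(m − x̄)² = Σfm² − (Σfm)²/n = 204295 − 3705²/70 = 8194.6429
Population variance = 8194.6429 / 70 = 117.0663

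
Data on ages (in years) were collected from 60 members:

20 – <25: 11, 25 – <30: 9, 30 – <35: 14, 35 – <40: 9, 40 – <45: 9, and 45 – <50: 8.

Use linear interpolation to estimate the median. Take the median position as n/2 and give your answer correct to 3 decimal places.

Cumulative frequencies: 11, 20, 34, 43, 52, 60
n = 60; position = n/2 = 30.
This falls in the class 30 – <35: L = 30, F = 20, f = 14, h = 5.
Median ≈ 30 + ((30 − 20) / 14) × 5 = 33.5714

33.571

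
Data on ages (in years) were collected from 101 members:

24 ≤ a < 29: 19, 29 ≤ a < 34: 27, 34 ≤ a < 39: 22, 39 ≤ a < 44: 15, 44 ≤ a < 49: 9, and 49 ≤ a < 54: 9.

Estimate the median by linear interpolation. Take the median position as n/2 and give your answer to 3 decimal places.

35.023

Cumulative frequencies: 19, 46, 68, 83, 92, 101
n = 101; position = n/2 = 50.5.
This falls in the class 34 ≤ a < 39: L = 34, F = 46, f = 22, h = 5.
Median ≈ 34 + ((50.5 − 46) / 22) × 5 = 35.0227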